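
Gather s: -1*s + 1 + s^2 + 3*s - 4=s^2 + 2*s - 3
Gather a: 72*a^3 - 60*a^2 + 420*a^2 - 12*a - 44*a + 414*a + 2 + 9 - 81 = 72*a^3 + 360*a^2 + 358*a - 70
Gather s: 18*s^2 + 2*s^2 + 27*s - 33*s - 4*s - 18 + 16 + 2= 20*s^2 - 10*s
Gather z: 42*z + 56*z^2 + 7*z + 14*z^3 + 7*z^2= 14*z^3 + 63*z^2 + 49*z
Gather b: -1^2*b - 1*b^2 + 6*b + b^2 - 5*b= 0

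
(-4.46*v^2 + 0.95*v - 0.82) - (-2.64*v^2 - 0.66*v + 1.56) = -1.82*v^2 + 1.61*v - 2.38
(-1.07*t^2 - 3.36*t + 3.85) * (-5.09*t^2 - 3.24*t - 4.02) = 5.4463*t^4 + 20.5692*t^3 - 4.4087*t^2 + 1.0332*t - 15.477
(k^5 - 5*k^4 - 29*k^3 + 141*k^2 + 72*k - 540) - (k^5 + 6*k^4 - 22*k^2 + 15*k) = -11*k^4 - 29*k^3 + 163*k^2 + 57*k - 540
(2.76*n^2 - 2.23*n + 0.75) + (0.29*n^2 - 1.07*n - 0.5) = 3.05*n^2 - 3.3*n + 0.25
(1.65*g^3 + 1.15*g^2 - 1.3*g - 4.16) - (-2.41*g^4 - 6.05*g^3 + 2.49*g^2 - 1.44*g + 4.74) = 2.41*g^4 + 7.7*g^3 - 1.34*g^2 + 0.14*g - 8.9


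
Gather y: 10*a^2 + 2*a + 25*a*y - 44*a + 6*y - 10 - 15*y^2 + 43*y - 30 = 10*a^2 - 42*a - 15*y^2 + y*(25*a + 49) - 40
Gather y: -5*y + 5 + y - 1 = 4 - 4*y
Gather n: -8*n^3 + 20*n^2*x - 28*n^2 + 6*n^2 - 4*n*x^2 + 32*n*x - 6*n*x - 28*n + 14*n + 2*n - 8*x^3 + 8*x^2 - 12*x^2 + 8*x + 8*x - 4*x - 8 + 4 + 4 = -8*n^3 + n^2*(20*x - 22) + n*(-4*x^2 + 26*x - 12) - 8*x^3 - 4*x^2 + 12*x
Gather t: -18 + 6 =-12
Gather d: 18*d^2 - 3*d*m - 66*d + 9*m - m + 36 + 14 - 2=18*d^2 + d*(-3*m - 66) + 8*m + 48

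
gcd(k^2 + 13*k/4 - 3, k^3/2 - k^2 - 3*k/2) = 1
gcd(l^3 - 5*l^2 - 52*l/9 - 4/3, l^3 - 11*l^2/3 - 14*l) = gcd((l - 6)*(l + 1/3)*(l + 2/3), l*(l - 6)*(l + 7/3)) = l - 6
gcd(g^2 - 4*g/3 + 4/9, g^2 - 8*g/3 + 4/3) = g - 2/3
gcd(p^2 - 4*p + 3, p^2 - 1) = p - 1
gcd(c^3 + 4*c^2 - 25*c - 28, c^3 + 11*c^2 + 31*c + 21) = c^2 + 8*c + 7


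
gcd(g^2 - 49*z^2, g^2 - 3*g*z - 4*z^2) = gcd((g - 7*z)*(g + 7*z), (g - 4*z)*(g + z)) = 1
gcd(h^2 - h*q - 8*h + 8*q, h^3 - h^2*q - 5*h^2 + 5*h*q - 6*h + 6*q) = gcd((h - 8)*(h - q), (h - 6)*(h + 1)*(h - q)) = -h + q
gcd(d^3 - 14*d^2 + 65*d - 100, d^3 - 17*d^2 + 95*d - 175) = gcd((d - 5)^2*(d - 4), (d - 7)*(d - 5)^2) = d^2 - 10*d + 25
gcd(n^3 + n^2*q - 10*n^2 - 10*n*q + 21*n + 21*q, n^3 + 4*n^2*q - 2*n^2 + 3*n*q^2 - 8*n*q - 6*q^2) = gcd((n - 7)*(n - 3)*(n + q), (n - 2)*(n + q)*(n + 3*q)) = n + q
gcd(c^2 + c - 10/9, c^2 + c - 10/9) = c^2 + c - 10/9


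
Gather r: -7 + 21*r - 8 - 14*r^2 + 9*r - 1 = -14*r^2 + 30*r - 16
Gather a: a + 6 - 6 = a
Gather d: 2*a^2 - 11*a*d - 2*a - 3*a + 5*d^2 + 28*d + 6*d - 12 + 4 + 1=2*a^2 - 5*a + 5*d^2 + d*(34 - 11*a) - 7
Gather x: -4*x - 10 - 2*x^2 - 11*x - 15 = -2*x^2 - 15*x - 25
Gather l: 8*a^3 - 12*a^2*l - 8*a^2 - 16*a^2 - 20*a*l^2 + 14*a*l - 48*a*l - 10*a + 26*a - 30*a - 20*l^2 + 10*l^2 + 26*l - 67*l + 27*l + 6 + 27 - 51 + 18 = 8*a^3 - 24*a^2 - 14*a + l^2*(-20*a - 10) + l*(-12*a^2 - 34*a - 14)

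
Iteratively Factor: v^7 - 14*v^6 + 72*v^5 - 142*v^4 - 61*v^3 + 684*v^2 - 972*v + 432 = (v - 3)*(v^6 - 11*v^5 + 39*v^4 - 25*v^3 - 136*v^2 + 276*v - 144) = (v - 3)*(v - 1)*(v^5 - 10*v^4 + 29*v^3 + 4*v^2 - 132*v + 144) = (v - 4)*(v - 3)*(v - 1)*(v^4 - 6*v^3 + 5*v^2 + 24*v - 36) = (v - 4)*(v - 3)^2*(v - 1)*(v^3 - 3*v^2 - 4*v + 12) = (v - 4)*(v - 3)^2*(v - 1)*(v + 2)*(v^2 - 5*v + 6) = (v - 4)*(v - 3)^3*(v - 1)*(v + 2)*(v - 2)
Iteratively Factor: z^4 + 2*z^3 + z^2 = (z)*(z^3 + 2*z^2 + z) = z*(z + 1)*(z^2 + z) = z*(z + 1)^2*(z)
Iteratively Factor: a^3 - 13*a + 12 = (a - 1)*(a^2 + a - 12) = (a - 1)*(a + 4)*(a - 3)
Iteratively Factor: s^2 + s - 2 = (s - 1)*(s + 2)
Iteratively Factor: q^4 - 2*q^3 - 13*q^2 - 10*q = (q - 5)*(q^3 + 3*q^2 + 2*q) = q*(q - 5)*(q^2 + 3*q + 2) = q*(q - 5)*(q + 2)*(q + 1)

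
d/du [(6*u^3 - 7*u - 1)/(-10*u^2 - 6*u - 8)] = (-30*u^4 - 36*u^3 - 107*u^2 - 10*u + 25)/(2*(25*u^4 + 30*u^3 + 49*u^2 + 24*u + 16))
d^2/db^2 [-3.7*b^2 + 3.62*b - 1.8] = -7.40000000000000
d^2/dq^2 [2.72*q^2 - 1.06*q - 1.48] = 5.44000000000000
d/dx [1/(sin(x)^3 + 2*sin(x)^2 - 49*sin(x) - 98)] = (-3*sin(x)^2 - 4*sin(x) + 49)*cos(x)/(sin(x)^3 + 2*sin(x)^2 - 49*sin(x) - 98)^2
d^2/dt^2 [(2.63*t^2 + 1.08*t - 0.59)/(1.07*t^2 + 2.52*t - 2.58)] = (-11.71008*t^3 + 39.509322*t^2 + 8.34343200000002*t + 38.30514)/(1.225043*t^6 + 8.655444*t^5 + 11.523258*t^4 - 25.737264*t^3 - 27.785052*t^2 + 50.322384*t - 17.173512)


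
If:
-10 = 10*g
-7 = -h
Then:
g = -1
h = 7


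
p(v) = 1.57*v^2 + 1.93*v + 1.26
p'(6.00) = 20.77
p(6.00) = 69.36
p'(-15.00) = -45.17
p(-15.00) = 325.56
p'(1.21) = 5.73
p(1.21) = 5.89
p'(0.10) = 2.24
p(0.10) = 1.47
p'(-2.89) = -7.14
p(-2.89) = 8.80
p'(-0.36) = 0.80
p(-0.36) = 0.77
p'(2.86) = 10.91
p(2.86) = 19.62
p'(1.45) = 6.48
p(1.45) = 7.36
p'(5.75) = 19.98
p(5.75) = 64.27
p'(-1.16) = -1.71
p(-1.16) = 1.13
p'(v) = 3.14*v + 1.93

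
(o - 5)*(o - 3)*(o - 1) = o^3 - 9*o^2 + 23*o - 15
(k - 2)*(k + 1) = k^2 - k - 2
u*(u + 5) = u^2 + 5*u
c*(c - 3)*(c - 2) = c^3 - 5*c^2 + 6*c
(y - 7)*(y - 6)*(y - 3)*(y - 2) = y^4 - 18*y^3 + 113*y^2 - 288*y + 252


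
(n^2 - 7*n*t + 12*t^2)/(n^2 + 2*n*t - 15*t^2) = (n - 4*t)/(n + 5*t)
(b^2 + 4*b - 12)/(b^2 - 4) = (b + 6)/(b + 2)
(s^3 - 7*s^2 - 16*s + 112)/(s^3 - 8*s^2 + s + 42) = (s^2 - 16)/(s^2 - s - 6)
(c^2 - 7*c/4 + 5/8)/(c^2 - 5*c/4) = (c - 1/2)/c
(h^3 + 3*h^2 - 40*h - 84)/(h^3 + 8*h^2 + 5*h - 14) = (h - 6)/(h - 1)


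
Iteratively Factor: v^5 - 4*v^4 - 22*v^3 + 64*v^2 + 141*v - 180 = (v + 3)*(v^4 - 7*v^3 - v^2 + 67*v - 60) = (v - 5)*(v + 3)*(v^3 - 2*v^2 - 11*v + 12) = (v - 5)*(v - 4)*(v + 3)*(v^2 + 2*v - 3) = (v - 5)*(v - 4)*(v - 1)*(v + 3)*(v + 3)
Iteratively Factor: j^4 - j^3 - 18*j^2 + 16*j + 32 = (j - 4)*(j^3 + 3*j^2 - 6*j - 8) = (j - 4)*(j + 4)*(j^2 - j - 2) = (j - 4)*(j - 2)*(j + 4)*(j + 1)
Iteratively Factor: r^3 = (r)*(r^2) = r^2*(r)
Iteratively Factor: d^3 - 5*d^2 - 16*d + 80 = (d - 4)*(d^2 - d - 20) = (d - 5)*(d - 4)*(d + 4)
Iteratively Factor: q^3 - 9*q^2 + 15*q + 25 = (q - 5)*(q^2 - 4*q - 5) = (q - 5)^2*(q + 1)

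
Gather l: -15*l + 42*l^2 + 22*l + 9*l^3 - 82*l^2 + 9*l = 9*l^3 - 40*l^2 + 16*l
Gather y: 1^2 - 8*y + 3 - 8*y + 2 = 6 - 16*y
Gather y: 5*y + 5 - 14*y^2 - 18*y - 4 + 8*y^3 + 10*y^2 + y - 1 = 8*y^3 - 4*y^2 - 12*y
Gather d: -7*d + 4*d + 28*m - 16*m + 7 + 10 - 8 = -3*d + 12*m + 9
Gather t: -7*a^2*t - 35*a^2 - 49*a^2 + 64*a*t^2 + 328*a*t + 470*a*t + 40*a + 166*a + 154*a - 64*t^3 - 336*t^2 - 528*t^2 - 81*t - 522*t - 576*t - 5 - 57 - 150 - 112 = -84*a^2 + 360*a - 64*t^3 + t^2*(64*a - 864) + t*(-7*a^2 + 798*a - 1179) - 324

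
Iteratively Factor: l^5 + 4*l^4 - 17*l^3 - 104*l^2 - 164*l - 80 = (l + 1)*(l^4 + 3*l^3 - 20*l^2 - 84*l - 80) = (l - 5)*(l + 1)*(l^3 + 8*l^2 + 20*l + 16) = (l - 5)*(l + 1)*(l + 4)*(l^2 + 4*l + 4) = (l - 5)*(l + 1)*(l + 2)*(l + 4)*(l + 2)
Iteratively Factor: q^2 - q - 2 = (q + 1)*(q - 2)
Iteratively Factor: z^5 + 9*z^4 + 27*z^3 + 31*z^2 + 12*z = (z + 4)*(z^4 + 5*z^3 + 7*z^2 + 3*z) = (z + 1)*(z + 4)*(z^3 + 4*z^2 + 3*z) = (z + 1)^2*(z + 4)*(z^2 + 3*z) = z*(z + 1)^2*(z + 4)*(z + 3)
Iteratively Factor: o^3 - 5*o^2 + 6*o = (o - 2)*(o^2 - 3*o) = (o - 3)*(o - 2)*(o)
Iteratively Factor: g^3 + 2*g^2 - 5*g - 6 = (g - 2)*(g^2 + 4*g + 3) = (g - 2)*(g + 1)*(g + 3)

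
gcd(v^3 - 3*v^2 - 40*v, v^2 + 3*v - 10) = v + 5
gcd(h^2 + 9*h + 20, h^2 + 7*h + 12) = h + 4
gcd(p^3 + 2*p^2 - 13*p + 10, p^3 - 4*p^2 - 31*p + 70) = p^2 + 3*p - 10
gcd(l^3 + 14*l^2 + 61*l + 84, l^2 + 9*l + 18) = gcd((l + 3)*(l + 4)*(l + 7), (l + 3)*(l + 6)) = l + 3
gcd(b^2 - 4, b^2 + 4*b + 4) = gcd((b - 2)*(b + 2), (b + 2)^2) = b + 2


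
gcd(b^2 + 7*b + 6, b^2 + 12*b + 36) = b + 6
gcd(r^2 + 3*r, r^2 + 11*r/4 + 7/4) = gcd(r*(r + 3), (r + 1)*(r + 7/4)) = 1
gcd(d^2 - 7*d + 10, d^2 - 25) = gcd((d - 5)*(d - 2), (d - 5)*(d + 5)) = d - 5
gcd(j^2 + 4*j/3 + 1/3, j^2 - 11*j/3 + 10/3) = 1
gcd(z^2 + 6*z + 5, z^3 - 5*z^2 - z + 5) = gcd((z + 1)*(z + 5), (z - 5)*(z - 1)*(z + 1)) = z + 1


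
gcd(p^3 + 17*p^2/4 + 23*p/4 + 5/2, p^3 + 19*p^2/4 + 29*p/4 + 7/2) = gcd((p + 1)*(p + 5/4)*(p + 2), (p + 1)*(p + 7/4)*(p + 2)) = p^2 + 3*p + 2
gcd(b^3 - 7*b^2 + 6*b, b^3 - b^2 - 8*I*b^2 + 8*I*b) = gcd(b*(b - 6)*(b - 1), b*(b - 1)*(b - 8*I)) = b^2 - b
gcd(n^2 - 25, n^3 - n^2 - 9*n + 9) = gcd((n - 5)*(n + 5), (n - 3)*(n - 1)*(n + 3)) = 1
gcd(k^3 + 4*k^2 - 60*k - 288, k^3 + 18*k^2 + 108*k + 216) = k^2 + 12*k + 36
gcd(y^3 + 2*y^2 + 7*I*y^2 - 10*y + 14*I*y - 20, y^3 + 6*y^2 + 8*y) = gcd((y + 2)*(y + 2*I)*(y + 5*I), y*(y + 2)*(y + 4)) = y + 2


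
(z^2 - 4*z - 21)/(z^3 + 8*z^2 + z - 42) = (z - 7)/(z^2 + 5*z - 14)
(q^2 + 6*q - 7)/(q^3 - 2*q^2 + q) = (q + 7)/(q*(q - 1))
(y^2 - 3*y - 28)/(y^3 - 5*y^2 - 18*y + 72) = (y - 7)/(y^2 - 9*y + 18)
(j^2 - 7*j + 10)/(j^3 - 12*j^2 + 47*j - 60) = (j - 2)/(j^2 - 7*j + 12)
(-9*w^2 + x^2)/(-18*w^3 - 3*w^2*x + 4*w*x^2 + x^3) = (-3*w + x)/(-6*w^2 + w*x + x^2)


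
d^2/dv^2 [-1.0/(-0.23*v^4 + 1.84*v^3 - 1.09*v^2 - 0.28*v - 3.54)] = ((-2.76*v^2 + 11.04*v - 2.18)*(0.23*v^4 - 1.84*v^3 + 1.09*v^2 + 0.28*v + 3.54) + 1.0*(0.92*v^3 - 5.52*v^2 + 2.18*v + 0.28)*(1.84*v^3 - 11.04*v^2 + 4.36*v + 0.56))/(0.23*v^4 - 1.84*v^3 + 1.09*v^2 + 0.28*v + 3.54)^3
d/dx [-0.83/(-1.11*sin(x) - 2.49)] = -0.9213*cos(x)/(1.11*sin(x) + 2.49)^2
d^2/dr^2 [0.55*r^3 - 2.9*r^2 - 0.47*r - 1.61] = 3.3*r - 5.8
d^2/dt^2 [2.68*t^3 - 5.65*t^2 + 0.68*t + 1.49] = 16.08*t - 11.3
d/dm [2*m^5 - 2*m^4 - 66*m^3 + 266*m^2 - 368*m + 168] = 10*m^4 - 8*m^3 - 198*m^2 + 532*m - 368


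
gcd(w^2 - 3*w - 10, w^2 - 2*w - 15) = w - 5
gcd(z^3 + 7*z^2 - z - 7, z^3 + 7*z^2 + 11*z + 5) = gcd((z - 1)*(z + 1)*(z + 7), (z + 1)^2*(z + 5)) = z + 1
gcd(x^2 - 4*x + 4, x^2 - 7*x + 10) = x - 2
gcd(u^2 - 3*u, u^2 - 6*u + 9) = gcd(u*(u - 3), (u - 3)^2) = u - 3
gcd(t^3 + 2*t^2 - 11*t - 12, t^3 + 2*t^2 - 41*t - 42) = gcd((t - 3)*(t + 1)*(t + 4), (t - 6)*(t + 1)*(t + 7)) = t + 1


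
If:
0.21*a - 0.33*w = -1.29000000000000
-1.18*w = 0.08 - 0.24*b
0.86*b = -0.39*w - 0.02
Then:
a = -6.25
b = 0.01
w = -0.07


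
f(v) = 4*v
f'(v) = 4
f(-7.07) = -28.28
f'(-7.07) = 4.00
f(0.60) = 2.40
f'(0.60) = 4.00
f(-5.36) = -21.44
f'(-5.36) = 4.00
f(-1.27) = -5.08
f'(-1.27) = 4.00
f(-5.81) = -23.24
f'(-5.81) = 4.00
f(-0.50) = -2.00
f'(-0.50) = 4.00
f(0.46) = 1.84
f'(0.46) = 4.00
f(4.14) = 16.56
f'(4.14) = 4.00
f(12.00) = 48.00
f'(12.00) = 4.00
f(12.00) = 48.00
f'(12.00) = 4.00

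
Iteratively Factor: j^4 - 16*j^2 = (j)*(j^3 - 16*j) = j*(j + 4)*(j^2 - 4*j) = j^2*(j + 4)*(j - 4)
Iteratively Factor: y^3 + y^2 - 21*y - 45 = (y + 3)*(y^2 - 2*y - 15) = (y + 3)^2*(y - 5)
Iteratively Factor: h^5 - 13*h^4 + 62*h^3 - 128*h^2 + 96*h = (h - 4)*(h^4 - 9*h^3 + 26*h^2 - 24*h) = (h - 4)*(h - 2)*(h^3 - 7*h^2 + 12*h) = h*(h - 4)*(h - 2)*(h^2 - 7*h + 12) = h*(h - 4)^2*(h - 2)*(h - 3)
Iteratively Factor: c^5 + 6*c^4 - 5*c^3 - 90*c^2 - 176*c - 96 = (c + 1)*(c^4 + 5*c^3 - 10*c^2 - 80*c - 96) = (c + 1)*(c + 2)*(c^3 + 3*c^2 - 16*c - 48) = (c + 1)*(c + 2)*(c + 4)*(c^2 - c - 12) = (c - 4)*(c + 1)*(c + 2)*(c + 4)*(c + 3)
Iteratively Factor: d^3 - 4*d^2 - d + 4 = (d + 1)*(d^2 - 5*d + 4) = (d - 1)*(d + 1)*(d - 4)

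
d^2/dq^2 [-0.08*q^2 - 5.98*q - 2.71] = -0.160000000000000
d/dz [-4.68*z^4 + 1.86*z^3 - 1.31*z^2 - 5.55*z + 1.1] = -18.72*z^3 + 5.58*z^2 - 2.62*z - 5.55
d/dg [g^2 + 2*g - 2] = 2*g + 2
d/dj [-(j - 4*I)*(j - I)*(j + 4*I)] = -3*j^2 + 2*I*j - 16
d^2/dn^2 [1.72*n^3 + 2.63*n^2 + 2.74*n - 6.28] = 10.32*n + 5.26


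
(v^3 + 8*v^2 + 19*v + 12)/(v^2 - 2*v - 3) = (v^2 + 7*v + 12)/(v - 3)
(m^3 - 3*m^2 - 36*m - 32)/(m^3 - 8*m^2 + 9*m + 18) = (m^2 - 4*m - 32)/(m^2 - 9*m + 18)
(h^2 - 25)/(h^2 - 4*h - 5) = (h + 5)/(h + 1)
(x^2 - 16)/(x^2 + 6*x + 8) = (x - 4)/(x + 2)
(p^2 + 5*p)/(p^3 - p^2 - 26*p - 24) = p*(p + 5)/(p^3 - p^2 - 26*p - 24)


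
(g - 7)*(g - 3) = g^2 - 10*g + 21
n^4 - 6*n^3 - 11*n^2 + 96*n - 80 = (n - 5)*(n - 4)*(n - 1)*(n + 4)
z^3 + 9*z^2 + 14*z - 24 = (z - 1)*(z + 4)*(z + 6)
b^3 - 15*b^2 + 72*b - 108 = (b - 6)^2*(b - 3)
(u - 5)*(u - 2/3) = u^2 - 17*u/3 + 10/3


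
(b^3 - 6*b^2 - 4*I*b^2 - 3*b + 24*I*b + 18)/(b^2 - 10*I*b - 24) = (b^3 + b^2*(-6 - 4*I) + b*(-3 + 24*I) + 18)/(b^2 - 10*I*b - 24)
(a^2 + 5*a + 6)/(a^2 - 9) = (a + 2)/(a - 3)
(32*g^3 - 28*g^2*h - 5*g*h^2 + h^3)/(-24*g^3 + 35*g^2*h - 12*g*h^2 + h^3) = (-4*g - h)/(3*g - h)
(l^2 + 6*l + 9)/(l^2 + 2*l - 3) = (l + 3)/(l - 1)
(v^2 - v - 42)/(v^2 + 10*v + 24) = (v - 7)/(v + 4)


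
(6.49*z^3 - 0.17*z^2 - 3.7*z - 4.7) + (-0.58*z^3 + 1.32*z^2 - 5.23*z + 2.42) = 5.91*z^3 + 1.15*z^2 - 8.93*z - 2.28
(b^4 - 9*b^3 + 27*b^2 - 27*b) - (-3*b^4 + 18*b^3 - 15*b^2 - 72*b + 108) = 4*b^4 - 27*b^3 + 42*b^2 + 45*b - 108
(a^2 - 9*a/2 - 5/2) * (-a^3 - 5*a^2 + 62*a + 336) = -a^5 - a^4/2 + 87*a^3 + 139*a^2/2 - 1667*a - 840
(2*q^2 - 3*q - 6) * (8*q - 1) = 16*q^3 - 26*q^2 - 45*q + 6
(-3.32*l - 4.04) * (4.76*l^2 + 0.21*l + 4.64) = -15.8032*l^3 - 19.9276*l^2 - 16.2532*l - 18.7456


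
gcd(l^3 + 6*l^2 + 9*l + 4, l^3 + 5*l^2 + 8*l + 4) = l + 1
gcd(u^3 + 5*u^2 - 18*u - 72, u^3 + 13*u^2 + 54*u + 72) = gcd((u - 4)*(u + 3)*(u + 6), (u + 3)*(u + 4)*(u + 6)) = u^2 + 9*u + 18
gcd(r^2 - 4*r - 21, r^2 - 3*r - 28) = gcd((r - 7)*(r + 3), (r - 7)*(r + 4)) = r - 7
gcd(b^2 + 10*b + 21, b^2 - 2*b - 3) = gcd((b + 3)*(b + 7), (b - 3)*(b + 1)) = 1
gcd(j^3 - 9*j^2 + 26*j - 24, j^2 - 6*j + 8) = j^2 - 6*j + 8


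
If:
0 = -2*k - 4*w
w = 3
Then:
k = -6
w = 3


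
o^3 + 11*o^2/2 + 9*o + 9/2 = (o + 1)*(o + 3/2)*(o + 3)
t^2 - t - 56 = (t - 8)*(t + 7)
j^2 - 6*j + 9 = (j - 3)^2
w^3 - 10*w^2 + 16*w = w*(w - 8)*(w - 2)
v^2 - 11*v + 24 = (v - 8)*(v - 3)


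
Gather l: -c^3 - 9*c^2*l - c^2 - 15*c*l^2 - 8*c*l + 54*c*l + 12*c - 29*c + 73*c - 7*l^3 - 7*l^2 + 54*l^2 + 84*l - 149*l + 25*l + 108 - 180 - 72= -c^3 - c^2 + 56*c - 7*l^3 + l^2*(47 - 15*c) + l*(-9*c^2 + 46*c - 40) - 144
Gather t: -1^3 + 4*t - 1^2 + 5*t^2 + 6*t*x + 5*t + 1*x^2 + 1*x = 5*t^2 + t*(6*x + 9) + x^2 + x - 2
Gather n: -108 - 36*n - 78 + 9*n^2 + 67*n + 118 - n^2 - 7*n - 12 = 8*n^2 + 24*n - 80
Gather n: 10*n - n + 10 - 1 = 9*n + 9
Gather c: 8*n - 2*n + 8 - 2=6*n + 6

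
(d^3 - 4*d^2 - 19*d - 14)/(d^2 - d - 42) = (d^2 + 3*d + 2)/(d + 6)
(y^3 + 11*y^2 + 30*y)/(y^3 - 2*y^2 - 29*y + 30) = y*(y + 6)/(y^2 - 7*y + 6)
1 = 1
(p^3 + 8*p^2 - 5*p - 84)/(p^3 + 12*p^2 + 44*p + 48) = (p^2 + 4*p - 21)/(p^2 + 8*p + 12)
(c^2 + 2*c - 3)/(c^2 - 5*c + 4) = (c + 3)/(c - 4)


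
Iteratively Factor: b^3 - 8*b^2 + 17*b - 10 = (b - 1)*(b^2 - 7*b + 10) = (b - 5)*(b - 1)*(b - 2)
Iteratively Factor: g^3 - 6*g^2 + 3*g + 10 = (g + 1)*(g^2 - 7*g + 10) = (g - 5)*(g + 1)*(g - 2)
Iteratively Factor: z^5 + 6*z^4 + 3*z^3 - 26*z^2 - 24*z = (z - 2)*(z^4 + 8*z^3 + 19*z^2 + 12*z) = (z - 2)*(z + 1)*(z^3 + 7*z^2 + 12*z) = (z - 2)*(z + 1)*(z + 3)*(z^2 + 4*z) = (z - 2)*(z + 1)*(z + 3)*(z + 4)*(z)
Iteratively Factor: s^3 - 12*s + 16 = (s + 4)*(s^2 - 4*s + 4) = (s - 2)*(s + 4)*(s - 2)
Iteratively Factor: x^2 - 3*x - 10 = (x - 5)*(x + 2)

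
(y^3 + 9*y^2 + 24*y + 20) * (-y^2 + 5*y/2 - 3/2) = -y^5 - 13*y^4/2 - 3*y^3 + 53*y^2/2 + 14*y - 30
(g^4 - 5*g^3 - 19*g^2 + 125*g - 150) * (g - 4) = g^5 - 9*g^4 + g^3 + 201*g^2 - 650*g + 600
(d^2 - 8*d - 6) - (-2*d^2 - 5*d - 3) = 3*d^2 - 3*d - 3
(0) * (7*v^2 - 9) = 0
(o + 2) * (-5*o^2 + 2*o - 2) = -5*o^3 - 8*o^2 + 2*o - 4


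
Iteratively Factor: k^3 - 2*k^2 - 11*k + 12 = (k - 4)*(k^2 + 2*k - 3) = (k - 4)*(k + 3)*(k - 1)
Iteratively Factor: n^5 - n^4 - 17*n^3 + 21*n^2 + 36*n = (n + 1)*(n^4 - 2*n^3 - 15*n^2 + 36*n) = n*(n + 1)*(n^3 - 2*n^2 - 15*n + 36) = n*(n - 3)*(n + 1)*(n^2 + n - 12) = n*(n - 3)^2*(n + 1)*(n + 4)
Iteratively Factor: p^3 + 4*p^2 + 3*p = (p + 1)*(p^2 + 3*p) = (p + 1)*(p + 3)*(p)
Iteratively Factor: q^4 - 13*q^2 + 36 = (q - 2)*(q^3 + 2*q^2 - 9*q - 18) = (q - 2)*(q + 2)*(q^2 - 9) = (q - 2)*(q + 2)*(q + 3)*(q - 3)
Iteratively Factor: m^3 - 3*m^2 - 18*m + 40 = (m - 2)*(m^2 - m - 20) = (m - 5)*(m - 2)*(m + 4)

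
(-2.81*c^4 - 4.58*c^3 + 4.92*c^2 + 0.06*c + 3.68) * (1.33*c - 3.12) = -3.7373*c^5 + 2.6758*c^4 + 20.8332*c^3 - 15.2706*c^2 + 4.7072*c - 11.4816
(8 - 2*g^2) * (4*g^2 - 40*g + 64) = -8*g^4 + 80*g^3 - 96*g^2 - 320*g + 512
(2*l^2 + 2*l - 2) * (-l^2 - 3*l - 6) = -2*l^4 - 8*l^3 - 16*l^2 - 6*l + 12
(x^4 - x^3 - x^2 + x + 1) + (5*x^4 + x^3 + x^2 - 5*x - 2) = 6*x^4 - 4*x - 1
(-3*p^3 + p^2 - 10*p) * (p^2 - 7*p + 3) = -3*p^5 + 22*p^4 - 26*p^3 + 73*p^2 - 30*p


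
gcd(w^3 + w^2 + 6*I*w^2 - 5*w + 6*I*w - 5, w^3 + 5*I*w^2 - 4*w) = w + I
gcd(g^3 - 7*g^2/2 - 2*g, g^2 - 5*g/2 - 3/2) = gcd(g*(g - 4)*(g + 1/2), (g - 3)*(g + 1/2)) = g + 1/2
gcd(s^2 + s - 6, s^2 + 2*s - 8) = s - 2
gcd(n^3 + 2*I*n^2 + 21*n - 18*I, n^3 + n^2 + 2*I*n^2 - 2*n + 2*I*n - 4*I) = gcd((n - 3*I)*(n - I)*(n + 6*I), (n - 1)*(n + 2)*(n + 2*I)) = 1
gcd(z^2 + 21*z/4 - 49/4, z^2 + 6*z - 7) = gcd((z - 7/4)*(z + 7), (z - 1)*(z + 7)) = z + 7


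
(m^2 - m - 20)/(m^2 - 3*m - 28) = (m - 5)/(m - 7)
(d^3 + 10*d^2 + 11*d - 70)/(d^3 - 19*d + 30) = (d + 7)/(d - 3)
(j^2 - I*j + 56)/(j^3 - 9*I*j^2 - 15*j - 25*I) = (-j^2 + I*j - 56)/(-j^3 + 9*I*j^2 + 15*j + 25*I)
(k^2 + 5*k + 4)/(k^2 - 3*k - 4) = (k + 4)/(k - 4)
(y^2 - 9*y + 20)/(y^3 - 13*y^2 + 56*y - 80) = 1/(y - 4)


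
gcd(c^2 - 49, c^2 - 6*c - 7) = c - 7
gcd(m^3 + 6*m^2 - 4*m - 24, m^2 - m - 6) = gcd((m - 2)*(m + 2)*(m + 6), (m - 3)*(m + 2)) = m + 2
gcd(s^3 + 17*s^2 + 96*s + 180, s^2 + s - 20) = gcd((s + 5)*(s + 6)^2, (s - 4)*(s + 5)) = s + 5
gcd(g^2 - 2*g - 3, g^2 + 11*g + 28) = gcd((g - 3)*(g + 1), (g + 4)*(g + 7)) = 1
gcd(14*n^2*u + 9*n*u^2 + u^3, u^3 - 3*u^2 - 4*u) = u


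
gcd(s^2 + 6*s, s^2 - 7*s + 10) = 1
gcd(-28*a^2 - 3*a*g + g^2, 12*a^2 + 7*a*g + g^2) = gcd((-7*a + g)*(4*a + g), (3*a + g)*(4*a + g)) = 4*a + g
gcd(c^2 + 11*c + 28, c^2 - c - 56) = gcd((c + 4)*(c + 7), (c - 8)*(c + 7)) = c + 7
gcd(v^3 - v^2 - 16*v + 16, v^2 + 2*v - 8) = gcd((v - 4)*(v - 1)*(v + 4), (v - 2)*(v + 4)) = v + 4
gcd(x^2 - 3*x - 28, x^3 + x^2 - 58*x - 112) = 1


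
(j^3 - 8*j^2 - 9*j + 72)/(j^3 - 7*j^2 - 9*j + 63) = (j - 8)/(j - 7)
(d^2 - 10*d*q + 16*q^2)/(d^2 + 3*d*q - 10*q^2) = (d - 8*q)/(d + 5*q)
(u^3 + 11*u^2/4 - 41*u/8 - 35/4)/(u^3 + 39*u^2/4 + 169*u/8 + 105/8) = (2*u^2 + 3*u - 14)/(2*u^2 + 17*u + 21)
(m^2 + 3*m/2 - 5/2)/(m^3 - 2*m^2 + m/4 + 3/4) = 2*(2*m + 5)/(4*m^2 - 4*m - 3)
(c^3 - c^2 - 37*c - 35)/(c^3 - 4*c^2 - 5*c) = (c^2 - 2*c - 35)/(c*(c - 5))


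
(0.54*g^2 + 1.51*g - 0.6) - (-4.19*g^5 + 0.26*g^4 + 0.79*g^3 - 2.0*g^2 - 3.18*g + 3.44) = 4.19*g^5 - 0.26*g^4 - 0.79*g^3 + 2.54*g^2 + 4.69*g - 4.04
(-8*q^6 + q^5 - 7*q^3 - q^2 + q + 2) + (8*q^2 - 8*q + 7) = -8*q^6 + q^5 - 7*q^3 + 7*q^2 - 7*q + 9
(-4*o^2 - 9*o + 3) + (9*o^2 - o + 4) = 5*o^2 - 10*o + 7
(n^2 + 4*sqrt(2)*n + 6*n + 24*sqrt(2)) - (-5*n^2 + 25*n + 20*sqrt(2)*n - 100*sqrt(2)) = 6*n^2 - 16*sqrt(2)*n - 19*n + 124*sqrt(2)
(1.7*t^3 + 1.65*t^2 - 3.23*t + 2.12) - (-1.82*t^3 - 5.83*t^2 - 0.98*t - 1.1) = 3.52*t^3 + 7.48*t^2 - 2.25*t + 3.22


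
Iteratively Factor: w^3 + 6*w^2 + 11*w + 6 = (w + 3)*(w^2 + 3*w + 2) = (w + 2)*(w + 3)*(w + 1)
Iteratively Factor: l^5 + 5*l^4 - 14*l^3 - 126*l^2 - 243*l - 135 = (l + 1)*(l^4 + 4*l^3 - 18*l^2 - 108*l - 135) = (l + 1)*(l + 3)*(l^3 + l^2 - 21*l - 45) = (l - 5)*(l + 1)*(l + 3)*(l^2 + 6*l + 9) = (l - 5)*(l + 1)*(l + 3)^2*(l + 3)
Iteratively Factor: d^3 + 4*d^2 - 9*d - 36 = (d + 3)*(d^2 + d - 12) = (d + 3)*(d + 4)*(d - 3)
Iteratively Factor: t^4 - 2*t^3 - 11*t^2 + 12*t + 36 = (t + 2)*(t^3 - 4*t^2 - 3*t + 18) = (t - 3)*(t + 2)*(t^2 - t - 6) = (t - 3)*(t + 2)^2*(t - 3)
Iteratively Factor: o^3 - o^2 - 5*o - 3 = (o + 1)*(o^2 - 2*o - 3) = (o - 3)*(o + 1)*(o + 1)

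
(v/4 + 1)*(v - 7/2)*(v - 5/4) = v^3/4 - 3*v^2/16 - 117*v/32 + 35/8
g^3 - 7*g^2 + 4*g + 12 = (g - 6)*(g - 2)*(g + 1)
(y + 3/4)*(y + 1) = y^2 + 7*y/4 + 3/4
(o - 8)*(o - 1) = o^2 - 9*o + 8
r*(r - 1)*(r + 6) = r^3 + 5*r^2 - 6*r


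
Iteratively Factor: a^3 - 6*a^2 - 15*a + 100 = (a - 5)*(a^2 - a - 20) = (a - 5)^2*(a + 4)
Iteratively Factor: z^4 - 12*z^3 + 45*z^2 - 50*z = (z)*(z^3 - 12*z^2 + 45*z - 50) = z*(z - 2)*(z^2 - 10*z + 25) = z*(z - 5)*(z - 2)*(z - 5)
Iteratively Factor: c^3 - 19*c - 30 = (c + 2)*(c^2 - 2*c - 15) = (c + 2)*(c + 3)*(c - 5)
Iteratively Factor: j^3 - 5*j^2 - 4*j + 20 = (j - 5)*(j^2 - 4) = (j - 5)*(j - 2)*(j + 2)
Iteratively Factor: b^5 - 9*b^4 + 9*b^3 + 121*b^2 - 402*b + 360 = (b - 2)*(b^4 - 7*b^3 - 5*b^2 + 111*b - 180) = (b - 3)*(b - 2)*(b^3 - 4*b^2 - 17*b + 60) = (b - 3)*(b - 2)*(b + 4)*(b^2 - 8*b + 15) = (b - 3)^2*(b - 2)*(b + 4)*(b - 5)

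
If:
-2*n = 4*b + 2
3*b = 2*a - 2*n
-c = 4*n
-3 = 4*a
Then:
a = -3/4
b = -1/2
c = 0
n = 0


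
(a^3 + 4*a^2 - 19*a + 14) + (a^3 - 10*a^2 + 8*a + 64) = 2*a^3 - 6*a^2 - 11*a + 78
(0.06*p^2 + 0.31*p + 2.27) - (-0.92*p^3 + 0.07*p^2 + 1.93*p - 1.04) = 0.92*p^3 - 0.01*p^2 - 1.62*p + 3.31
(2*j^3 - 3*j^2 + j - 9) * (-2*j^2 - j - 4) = -4*j^5 + 4*j^4 - 7*j^3 + 29*j^2 + 5*j + 36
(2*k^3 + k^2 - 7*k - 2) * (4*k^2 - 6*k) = 8*k^5 - 8*k^4 - 34*k^3 + 34*k^2 + 12*k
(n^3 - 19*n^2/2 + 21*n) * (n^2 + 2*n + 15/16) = n^5 - 15*n^4/2 + 47*n^3/16 + 1059*n^2/32 + 315*n/16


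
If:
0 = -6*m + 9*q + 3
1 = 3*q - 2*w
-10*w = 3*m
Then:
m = 10/13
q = 7/39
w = -3/13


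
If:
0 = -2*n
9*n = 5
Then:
No Solution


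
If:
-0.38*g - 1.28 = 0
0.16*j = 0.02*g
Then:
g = -3.37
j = -0.42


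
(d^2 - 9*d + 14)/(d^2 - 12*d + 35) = (d - 2)/(d - 5)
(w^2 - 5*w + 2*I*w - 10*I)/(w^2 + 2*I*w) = (w - 5)/w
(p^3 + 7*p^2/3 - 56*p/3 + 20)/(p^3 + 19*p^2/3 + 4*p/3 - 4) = (3*p^2 - 11*p + 10)/(3*p^2 + p - 2)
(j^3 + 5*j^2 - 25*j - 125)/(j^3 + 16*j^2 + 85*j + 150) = (j - 5)/(j + 6)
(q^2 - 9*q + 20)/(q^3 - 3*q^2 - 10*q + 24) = (q - 5)/(q^2 + q - 6)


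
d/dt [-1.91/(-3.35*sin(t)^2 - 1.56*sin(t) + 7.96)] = -(12.797*sin(t) + 2.9796)*cos(t)/(3.35*sin(t)^2 + 1.56*sin(t) - 7.96)^2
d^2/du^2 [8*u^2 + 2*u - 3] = 16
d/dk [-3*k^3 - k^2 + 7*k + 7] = -9*k^2 - 2*k + 7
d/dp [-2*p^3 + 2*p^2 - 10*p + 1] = -6*p^2 + 4*p - 10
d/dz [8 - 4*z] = -4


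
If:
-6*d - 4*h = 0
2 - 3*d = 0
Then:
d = 2/3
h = -1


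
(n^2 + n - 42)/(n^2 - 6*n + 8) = (n^2 + n - 42)/(n^2 - 6*n + 8)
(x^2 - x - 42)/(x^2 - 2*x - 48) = (x - 7)/(x - 8)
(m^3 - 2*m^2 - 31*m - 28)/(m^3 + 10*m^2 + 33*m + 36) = (m^2 - 6*m - 7)/(m^2 + 6*m + 9)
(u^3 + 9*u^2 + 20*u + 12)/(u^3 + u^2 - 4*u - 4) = (u + 6)/(u - 2)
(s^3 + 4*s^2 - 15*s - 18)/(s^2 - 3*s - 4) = (s^2 + 3*s - 18)/(s - 4)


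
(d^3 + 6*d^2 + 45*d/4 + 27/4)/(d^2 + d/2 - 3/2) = (2*d^2 + 9*d + 9)/(2*(d - 1))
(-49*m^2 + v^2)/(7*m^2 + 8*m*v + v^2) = (-7*m + v)/(m + v)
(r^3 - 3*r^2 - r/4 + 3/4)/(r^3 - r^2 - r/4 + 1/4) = (r - 3)/(r - 1)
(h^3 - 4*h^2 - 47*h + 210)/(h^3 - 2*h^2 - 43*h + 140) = (h - 6)/(h - 4)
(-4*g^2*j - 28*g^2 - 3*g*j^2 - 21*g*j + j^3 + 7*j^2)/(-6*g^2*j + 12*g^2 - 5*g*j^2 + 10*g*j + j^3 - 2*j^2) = (4*g*j + 28*g - j^2 - 7*j)/(6*g*j - 12*g - j^2 + 2*j)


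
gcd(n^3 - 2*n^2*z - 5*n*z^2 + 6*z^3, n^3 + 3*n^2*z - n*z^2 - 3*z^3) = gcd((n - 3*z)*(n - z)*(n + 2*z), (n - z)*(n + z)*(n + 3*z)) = -n + z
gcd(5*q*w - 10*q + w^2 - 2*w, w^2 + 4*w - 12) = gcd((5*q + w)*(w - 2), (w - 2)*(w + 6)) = w - 2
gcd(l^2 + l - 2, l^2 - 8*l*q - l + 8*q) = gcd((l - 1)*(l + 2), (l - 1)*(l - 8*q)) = l - 1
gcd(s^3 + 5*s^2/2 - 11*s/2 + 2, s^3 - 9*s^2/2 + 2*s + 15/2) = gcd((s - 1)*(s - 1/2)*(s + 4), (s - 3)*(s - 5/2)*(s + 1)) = 1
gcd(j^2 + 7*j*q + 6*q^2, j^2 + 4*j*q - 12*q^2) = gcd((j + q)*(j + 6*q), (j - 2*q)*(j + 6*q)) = j + 6*q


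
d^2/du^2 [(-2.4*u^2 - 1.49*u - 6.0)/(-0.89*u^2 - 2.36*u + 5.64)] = (-7.721462*u^3 + 100.79784*u^2 + 120.489624*u + 319.421472)/(0.704969*u^6 + 5.608068*u^5 + 1.4685*u^4 - 57.93328*u^3 - 9.30599999999998*u^2 + 225.211968*u - 179.406144)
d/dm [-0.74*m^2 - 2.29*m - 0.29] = -1.48*m - 2.29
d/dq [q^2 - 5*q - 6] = 2*q - 5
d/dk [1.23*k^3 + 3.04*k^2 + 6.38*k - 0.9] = 3.69*k^2 + 6.08*k + 6.38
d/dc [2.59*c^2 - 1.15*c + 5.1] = 5.18*c - 1.15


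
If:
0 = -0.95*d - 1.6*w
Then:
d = -1.68421052631579*w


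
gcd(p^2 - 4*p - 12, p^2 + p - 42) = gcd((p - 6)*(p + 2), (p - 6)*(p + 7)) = p - 6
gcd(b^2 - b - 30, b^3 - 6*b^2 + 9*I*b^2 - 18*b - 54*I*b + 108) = b - 6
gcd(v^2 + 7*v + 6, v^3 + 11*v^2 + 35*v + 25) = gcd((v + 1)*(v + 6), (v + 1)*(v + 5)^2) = v + 1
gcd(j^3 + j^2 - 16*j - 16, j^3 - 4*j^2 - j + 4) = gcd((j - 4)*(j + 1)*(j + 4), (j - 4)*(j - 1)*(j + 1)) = j^2 - 3*j - 4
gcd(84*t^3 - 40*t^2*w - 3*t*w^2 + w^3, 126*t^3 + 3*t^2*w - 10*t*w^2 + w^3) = 7*t - w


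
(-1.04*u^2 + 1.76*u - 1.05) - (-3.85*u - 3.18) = -1.04*u^2 + 5.61*u + 2.13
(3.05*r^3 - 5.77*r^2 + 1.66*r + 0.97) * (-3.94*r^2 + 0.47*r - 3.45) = -12.017*r^5 + 24.1673*r^4 - 19.7748*r^3 + 16.8649*r^2 - 5.2711*r - 3.3465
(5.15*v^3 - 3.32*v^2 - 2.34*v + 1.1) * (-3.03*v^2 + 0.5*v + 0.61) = -15.6045*v^5 + 12.6346*v^4 + 8.5717*v^3 - 6.5282*v^2 - 0.8774*v + 0.671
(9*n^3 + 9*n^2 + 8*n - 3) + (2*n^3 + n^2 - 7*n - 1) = 11*n^3 + 10*n^2 + n - 4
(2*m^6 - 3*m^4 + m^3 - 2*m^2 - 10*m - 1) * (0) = 0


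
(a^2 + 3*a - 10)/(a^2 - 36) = (a^2 + 3*a - 10)/(a^2 - 36)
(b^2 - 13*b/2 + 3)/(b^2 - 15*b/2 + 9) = (2*b - 1)/(2*b - 3)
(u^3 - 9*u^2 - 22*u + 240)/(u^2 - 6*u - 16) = (u^2 - u - 30)/(u + 2)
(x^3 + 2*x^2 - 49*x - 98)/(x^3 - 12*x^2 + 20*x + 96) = (x^2 - 49)/(x^2 - 14*x + 48)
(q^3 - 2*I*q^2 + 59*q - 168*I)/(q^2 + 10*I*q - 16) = (q^2 - 10*I*q - 21)/(q + 2*I)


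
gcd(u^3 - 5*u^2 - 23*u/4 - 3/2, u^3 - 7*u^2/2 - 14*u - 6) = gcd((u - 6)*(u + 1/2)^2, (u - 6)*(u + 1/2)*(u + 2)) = u^2 - 11*u/2 - 3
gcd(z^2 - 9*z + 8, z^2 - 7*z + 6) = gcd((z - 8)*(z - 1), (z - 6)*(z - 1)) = z - 1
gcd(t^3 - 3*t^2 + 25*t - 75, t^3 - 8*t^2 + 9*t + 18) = t - 3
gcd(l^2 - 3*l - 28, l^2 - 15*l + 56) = l - 7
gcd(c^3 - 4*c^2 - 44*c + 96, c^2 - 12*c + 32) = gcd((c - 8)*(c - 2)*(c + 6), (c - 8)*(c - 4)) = c - 8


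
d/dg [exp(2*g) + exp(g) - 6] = (2*exp(g) + 1)*exp(g)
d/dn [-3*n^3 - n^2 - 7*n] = -9*n^2 - 2*n - 7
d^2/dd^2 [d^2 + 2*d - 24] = 2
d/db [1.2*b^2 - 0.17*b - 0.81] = 2.4*b - 0.17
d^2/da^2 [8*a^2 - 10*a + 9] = 16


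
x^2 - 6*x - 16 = (x - 8)*(x + 2)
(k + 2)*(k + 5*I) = k^2 + 2*k + 5*I*k + 10*I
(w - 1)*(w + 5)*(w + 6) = w^3 + 10*w^2 + 19*w - 30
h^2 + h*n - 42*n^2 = (h - 6*n)*(h + 7*n)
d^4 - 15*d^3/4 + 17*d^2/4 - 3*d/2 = d*(d - 2)*(d - 1)*(d - 3/4)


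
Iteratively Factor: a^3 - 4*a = (a - 2)*(a^2 + 2*a) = (a - 2)*(a + 2)*(a)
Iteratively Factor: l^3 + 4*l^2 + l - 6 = (l - 1)*(l^2 + 5*l + 6) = (l - 1)*(l + 2)*(l + 3)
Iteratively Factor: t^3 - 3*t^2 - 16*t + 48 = (t - 3)*(t^2 - 16) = (t - 4)*(t - 3)*(t + 4)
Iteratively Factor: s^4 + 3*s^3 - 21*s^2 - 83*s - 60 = (s + 1)*(s^3 + 2*s^2 - 23*s - 60) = (s + 1)*(s + 3)*(s^2 - s - 20) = (s + 1)*(s + 3)*(s + 4)*(s - 5)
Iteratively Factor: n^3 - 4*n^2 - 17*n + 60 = (n + 4)*(n^2 - 8*n + 15) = (n - 5)*(n + 4)*(n - 3)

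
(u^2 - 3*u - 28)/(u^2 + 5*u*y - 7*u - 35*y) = (u + 4)/(u + 5*y)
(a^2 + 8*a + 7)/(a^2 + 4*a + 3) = (a + 7)/(a + 3)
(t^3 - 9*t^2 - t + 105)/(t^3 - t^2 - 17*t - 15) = (t - 7)/(t + 1)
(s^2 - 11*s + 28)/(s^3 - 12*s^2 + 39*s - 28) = 1/(s - 1)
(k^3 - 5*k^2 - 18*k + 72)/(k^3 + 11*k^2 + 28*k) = (k^2 - 9*k + 18)/(k*(k + 7))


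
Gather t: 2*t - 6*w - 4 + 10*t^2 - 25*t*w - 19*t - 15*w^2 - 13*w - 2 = 10*t^2 + t*(-25*w - 17) - 15*w^2 - 19*w - 6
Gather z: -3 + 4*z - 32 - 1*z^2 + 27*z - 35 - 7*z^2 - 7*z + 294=-8*z^2 + 24*z + 224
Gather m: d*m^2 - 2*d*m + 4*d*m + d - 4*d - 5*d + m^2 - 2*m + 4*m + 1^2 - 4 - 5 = -8*d + m^2*(d + 1) + m*(2*d + 2) - 8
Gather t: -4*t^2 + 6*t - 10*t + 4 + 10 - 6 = -4*t^2 - 4*t + 8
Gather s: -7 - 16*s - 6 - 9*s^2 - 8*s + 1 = -9*s^2 - 24*s - 12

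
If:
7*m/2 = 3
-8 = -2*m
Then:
No Solution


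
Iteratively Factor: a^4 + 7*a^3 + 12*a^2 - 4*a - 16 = (a + 2)*(a^3 + 5*a^2 + 2*a - 8) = (a + 2)*(a + 4)*(a^2 + a - 2) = (a + 2)^2*(a + 4)*(a - 1)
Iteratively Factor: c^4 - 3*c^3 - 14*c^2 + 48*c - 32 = (c - 2)*(c^3 - c^2 - 16*c + 16) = (c - 2)*(c + 4)*(c^2 - 5*c + 4) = (c - 4)*(c - 2)*(c + 4)*(c - 1)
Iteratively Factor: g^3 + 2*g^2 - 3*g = (g - 1)*(g^2 + 3*g) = g*(g - 1)*(g + 3)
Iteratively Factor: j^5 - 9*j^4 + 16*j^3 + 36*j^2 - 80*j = (j - 5)*(j^4 - 4*j^3 - 4*j^2 + 16*j) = j*(j - 5)*(j^3 - 4*j^2 - 4*j + 16) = j*(j - 5)*(j - 2)*(j^2 - 2*j - 8) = j*(j - 5)*(j - 4)*(j - 2)*(j + 2)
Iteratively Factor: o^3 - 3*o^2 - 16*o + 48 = (o - 4)*(o^2 + o - 12) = (o - 4)*(o + 4)*(o - 3)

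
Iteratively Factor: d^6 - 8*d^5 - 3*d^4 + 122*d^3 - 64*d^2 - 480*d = (d - 4)*(d^5 - 4*d^4 - 19*d^3 + 46*d^2 + 120*d) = (d - 4)^2*(d^4 - 19*d^2 - 30*d) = (d - 5)*(d - 4)^2*(d^3 + 5*d^2 + 6*d) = d*(d - 5)*(d - 4)^2*(d^2 + 5*d + 6) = d*(d - 5)*(d - 4)^2*(d + 2)*(d + 3)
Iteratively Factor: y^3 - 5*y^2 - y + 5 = (y - 5)*(y^2 - 1) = (y - 5)*(y - 1)*(y + 1)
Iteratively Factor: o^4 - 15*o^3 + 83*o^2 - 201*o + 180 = (o - 3)*(o^3 - 12*o^2 + 47*o - 60) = (o - 5)*(o - 3)*(o^2 - 7*o + 12) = (o - 5)*(o - 3)^2*(o - 4)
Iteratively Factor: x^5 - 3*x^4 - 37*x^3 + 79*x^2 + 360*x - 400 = (x - 1)*(x^4 - 2*x^3 - 39*x^2 + 40*x + 400) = (x - 1)*(x + 4)*(x^3 - 6*x^2 - 15*x + 100) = (x - 5)*(x - 1)*(x + 4)*(x^2 - x - 20) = (x - 5)*(x - 1)*(x + 4)^2*(x - 5)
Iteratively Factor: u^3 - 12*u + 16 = (u - 2)*(u^2 + 2*u - 8) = (u - 2)^2*(u + 4)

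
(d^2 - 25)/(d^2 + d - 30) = (d + 5)/(d + 6)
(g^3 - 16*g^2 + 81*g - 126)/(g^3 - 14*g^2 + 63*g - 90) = (g - 7)/(g - 5)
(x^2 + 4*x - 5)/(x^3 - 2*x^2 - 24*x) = (-x^2 - 4*x + 5)/(x*(-x^2 + 2*x + 24))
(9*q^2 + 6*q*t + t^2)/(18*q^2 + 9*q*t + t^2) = (3*q + t)/(6*q + t)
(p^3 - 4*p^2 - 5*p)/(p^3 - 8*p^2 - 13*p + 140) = p*(p + 1)/(p^2 - 3*p - 28)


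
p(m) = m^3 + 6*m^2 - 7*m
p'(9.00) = 344.00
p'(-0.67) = -13.69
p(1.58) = 7.86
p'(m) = 3*m^2 + 12*m - 7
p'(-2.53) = -18.16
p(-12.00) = -780.00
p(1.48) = 6.02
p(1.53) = 6.92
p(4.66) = 198.87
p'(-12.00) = 281.00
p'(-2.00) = -19.00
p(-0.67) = 7.08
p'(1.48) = 17.33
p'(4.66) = 114.07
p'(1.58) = 19.45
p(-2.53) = 39.92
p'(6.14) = 179.78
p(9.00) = 1152.00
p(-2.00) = 30.00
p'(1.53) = 18.38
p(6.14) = 414.69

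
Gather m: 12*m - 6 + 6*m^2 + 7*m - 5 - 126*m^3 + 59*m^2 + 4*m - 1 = -126*m^3 + 65*m^2 + 23*m - 12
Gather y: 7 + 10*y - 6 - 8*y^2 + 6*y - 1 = -8*y^2 + 16*y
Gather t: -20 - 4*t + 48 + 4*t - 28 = 0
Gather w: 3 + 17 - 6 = 14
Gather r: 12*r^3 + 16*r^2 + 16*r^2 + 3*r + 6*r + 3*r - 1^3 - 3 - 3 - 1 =12*r^3 + 32*r^2 + 12*r - 8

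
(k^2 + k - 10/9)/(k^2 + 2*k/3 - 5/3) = (k - 2/3)/(k - 1)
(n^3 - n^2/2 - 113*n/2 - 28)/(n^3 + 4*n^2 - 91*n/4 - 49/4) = 2*(n - 8)/(2*n - 7)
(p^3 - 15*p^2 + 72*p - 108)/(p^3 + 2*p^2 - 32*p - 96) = (p^2 - 9*p + 18)/(p^2 + 8*p + 16)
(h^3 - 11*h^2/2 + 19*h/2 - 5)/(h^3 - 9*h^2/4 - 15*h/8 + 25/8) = 4*(h - 2)/(4*h + 5)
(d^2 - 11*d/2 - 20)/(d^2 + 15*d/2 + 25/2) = (d - 8)/(d + 5)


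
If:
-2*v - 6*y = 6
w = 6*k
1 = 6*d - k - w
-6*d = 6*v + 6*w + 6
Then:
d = 21*y/43 + 20/43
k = 18*y/43 + 11/43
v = -3*y - 3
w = 108*y/43 + 66/43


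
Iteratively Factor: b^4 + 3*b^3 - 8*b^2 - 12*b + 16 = (b - 1)*(b^3 + 4*b^2 - 4*b - 16) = (b - 2)*(b - 1)*(b^2 + 6*b + 8) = (b - 2)*(b - 1)*(b + 4)*(b + 2)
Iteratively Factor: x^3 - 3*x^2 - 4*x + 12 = (x + 2)*(x^2 - 5*x + 6) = (x - 3)*(x + 2)*(x - 2)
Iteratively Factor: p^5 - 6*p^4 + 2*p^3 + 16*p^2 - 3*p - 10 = (p + 1)*(p^4 - 7*p^3 + 9*p^2 + 7*p - 10) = (p + 1)^2*(p^3 - 8*p^2 + 17*p - 10) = (p - 5)*(p + 1)^2*(p^2 - 3*p + 2) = (p - 5)*(p - 1)*(p + 1)^2*(p - 2)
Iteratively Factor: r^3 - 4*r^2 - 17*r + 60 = (r + 4)*(r^2 - 8*r + 15) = (r - 3)*(r + 4)*(r - 5)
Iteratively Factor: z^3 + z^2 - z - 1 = (z + 1)*(z^2 - 1) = (z - 1)*(z + 1)*(z + 1)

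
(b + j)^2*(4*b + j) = 4*b^3 + 9*b^2*j + 6*b*j^2 + j^3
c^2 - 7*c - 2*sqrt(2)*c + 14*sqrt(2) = (c - 7)*(c - 2*sqrt(2))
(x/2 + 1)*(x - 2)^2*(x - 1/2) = x^4/2 - 5*x^3/4 - 3*x^2/2 + 5*x - 2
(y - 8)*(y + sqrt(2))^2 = y^3 - 8*y^2 + 2*sqrt(2)*y^2 - 16*sqrt(2)*y + 2*y - 16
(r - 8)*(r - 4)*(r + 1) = r^3 - 11*r^2 + 20*r + 32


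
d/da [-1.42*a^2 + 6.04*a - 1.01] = 6.04 - 2.84*a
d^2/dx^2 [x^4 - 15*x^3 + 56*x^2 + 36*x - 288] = 12*x^2 - 90*x + 112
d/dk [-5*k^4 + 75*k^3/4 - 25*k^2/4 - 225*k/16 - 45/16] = -20*k^3 + 225*k^2/4 - 25*k/2 - 225/16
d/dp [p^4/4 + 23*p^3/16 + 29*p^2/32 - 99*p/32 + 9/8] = p^3 + 69*p^2/16 + 29*p/16 - 99/32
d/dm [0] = 0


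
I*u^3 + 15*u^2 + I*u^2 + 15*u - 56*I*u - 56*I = (u - 8*I)*(u - 7*I)*(I*u + I)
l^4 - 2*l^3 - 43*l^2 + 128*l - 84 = (l - 6)*(l - 2)*(l - 1)*(l + 7)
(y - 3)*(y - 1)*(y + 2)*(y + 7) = y^4 + 5*y^3 - 19*y^2 - 29*y + 42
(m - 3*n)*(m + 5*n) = m^2 + 2*m*n - 15*n^2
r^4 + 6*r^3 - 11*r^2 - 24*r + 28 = (r - 2)*(r - 1)*(r + 2)*(r + 7)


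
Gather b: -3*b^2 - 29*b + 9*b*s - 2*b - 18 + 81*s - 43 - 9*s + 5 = -3*b^2 + b*(9*s - 31) + 72*s - 56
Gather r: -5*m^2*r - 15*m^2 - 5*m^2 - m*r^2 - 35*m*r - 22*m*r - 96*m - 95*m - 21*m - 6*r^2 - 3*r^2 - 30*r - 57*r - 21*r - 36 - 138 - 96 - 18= -20*m^2 - 212*m + r^2*(-m - 9) + r*(-5*m^2 - 57*m - 108) - 288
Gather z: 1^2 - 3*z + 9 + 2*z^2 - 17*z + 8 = 2*z^2 - 20*z + 18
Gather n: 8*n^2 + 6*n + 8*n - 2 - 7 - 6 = 8*n^2 + 14*n - 15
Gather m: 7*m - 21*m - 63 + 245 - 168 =14 - 14*m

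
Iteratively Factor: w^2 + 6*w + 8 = (w + 4)*(w + 2)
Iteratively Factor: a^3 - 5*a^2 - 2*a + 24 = (a - 4)*(a^2 - a - 6) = (a - 4)*(a + 2)*(a - 3)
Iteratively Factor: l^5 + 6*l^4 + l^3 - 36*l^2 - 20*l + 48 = (l - 2)*(l^4 + 8*l^3 + 17*l^2 - 2*l - 24) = (l - 2)*(l + 3)*(l^3 + 5*l^2 + 2*l - 8) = (l - 2)*(l - 1)*(l + 3)*(l^2 + 6*l + 8) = (l - 2)*(l - 1)*(l + 2)*(l + 3)*(l + 4)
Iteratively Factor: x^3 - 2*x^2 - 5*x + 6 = (x - 3)*(x^2 + x - 2) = (x - 3)*(x + 2)*(x - 1)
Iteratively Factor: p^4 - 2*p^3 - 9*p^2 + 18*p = (p + 3)*(p^3 - 5*p^2 + 6*p) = (p - 3)*(p + 3)*(p^2 - 2*p) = (p - 3)*(p - 2)*(p + 3)*(p)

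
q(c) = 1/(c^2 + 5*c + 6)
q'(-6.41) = 0.03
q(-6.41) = 0.07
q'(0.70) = -0.06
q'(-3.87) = 1.04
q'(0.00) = -0.14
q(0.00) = 0.17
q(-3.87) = 0.61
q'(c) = (-2*c - 5)/(c^2 + 5*c + 6)^2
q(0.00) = 0.17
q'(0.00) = -0.14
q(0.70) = 0.10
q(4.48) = 0.02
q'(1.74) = -0.03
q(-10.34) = 0.02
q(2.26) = 0.04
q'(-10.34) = 0.00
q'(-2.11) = -81.38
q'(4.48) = -0.01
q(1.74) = 0.06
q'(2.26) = -0.02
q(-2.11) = -10.21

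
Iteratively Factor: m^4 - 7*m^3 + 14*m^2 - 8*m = (m)*(m^3 - 7*m^2 + 14*m - 8) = m*(m - 4)*(m^2 - 3*m + 2) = m*(m - 4)*(m - 2)*(m - 1)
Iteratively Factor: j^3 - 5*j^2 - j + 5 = (j - 1)*(j^2 - 4*j - 5) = (j - 5)*(j - 1)*(j + 1)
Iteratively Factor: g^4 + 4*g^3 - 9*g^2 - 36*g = (g - 3)*(g^3 + 7*g^2 + 12*g) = (g - 3)*(g + 3)*(g^2 + 4*g) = g*(g - 3)*(g + 3)*(g + 4)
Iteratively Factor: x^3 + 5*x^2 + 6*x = (x)*(x^2 + 5*x + 6) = x*(x + 2)*(x + 3)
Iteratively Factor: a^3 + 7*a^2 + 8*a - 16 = (a + 4)*(a^2 + 3*a - 4) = (a + 4)^2*(a - 1)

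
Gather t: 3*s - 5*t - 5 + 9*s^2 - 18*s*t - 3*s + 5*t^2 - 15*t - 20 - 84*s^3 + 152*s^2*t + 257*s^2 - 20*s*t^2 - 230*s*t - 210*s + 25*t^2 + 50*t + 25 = -84*s^3 + 266*s^2 - 210*s + t^2*(30 - 20*s) + t*(152*s^2 - 248*s + 30)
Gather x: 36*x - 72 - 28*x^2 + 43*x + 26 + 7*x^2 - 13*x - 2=-21*x^2 + 66*x - 48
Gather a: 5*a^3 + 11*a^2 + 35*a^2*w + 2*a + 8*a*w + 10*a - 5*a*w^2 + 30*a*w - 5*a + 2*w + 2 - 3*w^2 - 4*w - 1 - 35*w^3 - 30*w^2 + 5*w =5*a^3 + a^2*(35*w + 11) + a*(-5*w^2 + 38*w + 7) - 35*w^3 - 33*w^2 + 3*w + 1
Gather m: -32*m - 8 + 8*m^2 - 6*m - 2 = 8*m^2 - 38*m - 10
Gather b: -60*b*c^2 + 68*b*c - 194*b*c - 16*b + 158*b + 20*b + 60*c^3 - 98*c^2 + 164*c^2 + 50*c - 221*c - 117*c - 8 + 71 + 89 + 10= b*(-60*c^2 - 126*c + 162) + 60*c^3 + 66*c^2 - 288*c + 162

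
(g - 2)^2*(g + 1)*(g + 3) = g^4 - 9*g^2 + 4*g + 12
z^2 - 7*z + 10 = (z - 5)*(z - 2)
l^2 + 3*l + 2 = (l + 1)*(l + 2)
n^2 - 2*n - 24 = (n - 6)*(n + 4)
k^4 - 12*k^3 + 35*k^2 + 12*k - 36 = (k - 6)^2*(k - 1)*(k + 1)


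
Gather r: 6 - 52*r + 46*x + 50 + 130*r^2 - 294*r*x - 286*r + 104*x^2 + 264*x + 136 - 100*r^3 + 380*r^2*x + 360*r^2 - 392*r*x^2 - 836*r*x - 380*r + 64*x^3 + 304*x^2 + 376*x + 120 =-100*r^3 + r^2*(380*x + 490) + r*(-392*x^2 - 1130*x - 718) + 64*x^3 + 408*x^2 + 686*x + 312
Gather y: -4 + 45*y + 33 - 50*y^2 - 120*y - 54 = -50*y^2 - 75*y - 25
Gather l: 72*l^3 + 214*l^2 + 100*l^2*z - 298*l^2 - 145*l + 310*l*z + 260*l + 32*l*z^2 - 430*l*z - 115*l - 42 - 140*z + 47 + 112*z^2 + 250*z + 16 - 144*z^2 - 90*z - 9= 72*l^3 + l^2*(100*z - 84) + l*(32*z^2 - 120*z) - 32*z^2 + 20*z + 12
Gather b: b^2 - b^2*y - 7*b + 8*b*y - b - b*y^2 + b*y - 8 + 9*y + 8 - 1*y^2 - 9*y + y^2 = b^2*(1 - y) + b*(-y^2 + 9*y - 8)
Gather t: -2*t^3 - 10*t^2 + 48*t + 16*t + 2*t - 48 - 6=-2*t^3 - 10*t^2 + 66*t - 54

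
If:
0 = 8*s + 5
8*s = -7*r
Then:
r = 5/7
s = -5/8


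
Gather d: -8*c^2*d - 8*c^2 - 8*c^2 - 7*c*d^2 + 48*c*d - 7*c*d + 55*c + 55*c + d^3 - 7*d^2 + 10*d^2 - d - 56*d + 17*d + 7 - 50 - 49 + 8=-16*c^2 + 110*c + d^3 + d^2*(3 - 7*c) + d*(-8*c^2 + 41*c - 40) - 84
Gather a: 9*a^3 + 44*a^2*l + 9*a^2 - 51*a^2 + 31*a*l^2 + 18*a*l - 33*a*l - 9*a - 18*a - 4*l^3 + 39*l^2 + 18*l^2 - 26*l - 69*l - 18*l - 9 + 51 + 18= 9*a^3 + a^2*(44*l - 42) + a*(31*l^2 - 15*l - 27) - 4*l^3 + 57*l^2 - 113*l + 60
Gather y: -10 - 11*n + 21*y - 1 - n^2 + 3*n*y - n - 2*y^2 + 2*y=-n^2 - 12*n - 2*y^2 + y*(3*n + 23) - 11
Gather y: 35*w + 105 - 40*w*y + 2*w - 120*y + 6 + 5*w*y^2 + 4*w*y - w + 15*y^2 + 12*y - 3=36*w + y^2*(5*w + 15) + y*(-36*w - 108) + 108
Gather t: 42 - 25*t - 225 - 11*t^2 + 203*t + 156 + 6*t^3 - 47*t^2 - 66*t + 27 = 6*t^3 - 58*t^2 + 112*t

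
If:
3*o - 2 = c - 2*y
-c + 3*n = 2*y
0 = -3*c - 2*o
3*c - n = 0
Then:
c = 4/5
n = 12/5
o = -6/5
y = 16/5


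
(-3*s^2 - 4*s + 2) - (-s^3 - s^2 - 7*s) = s^3 - 2*s^2 + 3*s + 2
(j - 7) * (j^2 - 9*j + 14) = j^3 - 16*j^2 + 77*j - 98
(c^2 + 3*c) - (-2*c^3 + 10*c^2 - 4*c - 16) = 2*c^3 - 9*c^2 + 7*c + 16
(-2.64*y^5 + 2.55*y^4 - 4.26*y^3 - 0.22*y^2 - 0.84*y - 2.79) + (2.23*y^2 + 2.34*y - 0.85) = -2.64*y^5 + 2.55*y^4 - 4.26*y^3 + 2.01*y^2 + 1.5*y - 3.64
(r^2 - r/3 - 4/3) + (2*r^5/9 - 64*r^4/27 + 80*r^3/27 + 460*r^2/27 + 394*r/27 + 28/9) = 2*r^5/9 - 64*r^4/27 + 80*r^3/27 + 487*r^2/27 + 385*r/27 + 16/9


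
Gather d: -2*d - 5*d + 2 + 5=7 - 7*d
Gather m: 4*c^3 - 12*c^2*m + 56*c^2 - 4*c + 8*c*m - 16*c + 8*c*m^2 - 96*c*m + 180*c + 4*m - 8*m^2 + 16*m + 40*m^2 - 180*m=4*c^3 + 56*c^2 + 160*c + m^2*(8*c + 32) + m*(-12*c^2 - 88*c - 160)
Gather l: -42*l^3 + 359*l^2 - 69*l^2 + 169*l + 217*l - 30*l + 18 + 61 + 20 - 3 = -42*l^3 + 290*l^2 + 356*l + 96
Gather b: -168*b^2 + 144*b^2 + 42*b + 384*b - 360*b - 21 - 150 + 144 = -24*b^2 + 66*b - 27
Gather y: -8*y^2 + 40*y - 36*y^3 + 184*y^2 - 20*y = -36*y^3 + 176*y^2 + 20*y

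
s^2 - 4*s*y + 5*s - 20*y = (s + 5)*(s - 4*y)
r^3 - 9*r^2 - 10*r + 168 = (r - 7)*(r - 6)*(r + 4)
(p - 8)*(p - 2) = p^2 - 10*p + 16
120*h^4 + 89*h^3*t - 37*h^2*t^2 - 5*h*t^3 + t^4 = (-8*h + t)*(-3*h + t)*(h + t)*(5*h + t)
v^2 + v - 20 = (v - 4)*(v + 5)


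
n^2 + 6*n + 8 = (n + 2)*(n + 4)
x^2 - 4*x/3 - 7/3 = (x - 7/3)*(x + 1)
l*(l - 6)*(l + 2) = l^3 - 4*l^2 - 12*l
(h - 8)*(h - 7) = h^2 - 15*h + 56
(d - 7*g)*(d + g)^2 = d^3 - 5*d^2*g - 13*d*g^2 - 7*g^3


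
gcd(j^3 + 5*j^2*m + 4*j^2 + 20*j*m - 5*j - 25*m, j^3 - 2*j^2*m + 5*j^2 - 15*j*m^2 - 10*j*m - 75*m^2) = j + 5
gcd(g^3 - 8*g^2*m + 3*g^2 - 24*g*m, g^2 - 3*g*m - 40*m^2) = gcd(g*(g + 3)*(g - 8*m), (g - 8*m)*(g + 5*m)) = g - 8*m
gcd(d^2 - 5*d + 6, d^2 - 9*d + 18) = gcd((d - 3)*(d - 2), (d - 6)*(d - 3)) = d - 3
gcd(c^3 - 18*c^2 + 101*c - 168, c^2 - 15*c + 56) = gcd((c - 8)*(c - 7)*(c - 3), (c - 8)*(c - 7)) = c^2 - 15*c + 56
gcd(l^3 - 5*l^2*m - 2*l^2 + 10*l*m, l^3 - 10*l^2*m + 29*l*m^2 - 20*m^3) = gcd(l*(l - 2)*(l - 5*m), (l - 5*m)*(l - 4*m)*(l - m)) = l - 5*m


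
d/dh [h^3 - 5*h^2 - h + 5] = 3*h^2 - 10*h - 1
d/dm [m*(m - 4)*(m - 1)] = 3*m^2 - 10*m + 4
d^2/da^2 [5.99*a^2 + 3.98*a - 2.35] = 11.9800000000000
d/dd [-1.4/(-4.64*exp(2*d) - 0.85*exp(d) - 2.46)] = (-12.992*exp(d) - 1.19)*exp(d)/(4.64*exp(2*d) + 0.85*exp(d) + 2.46)^2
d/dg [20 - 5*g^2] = -10*g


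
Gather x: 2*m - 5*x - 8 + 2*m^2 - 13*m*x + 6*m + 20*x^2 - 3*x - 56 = 2*m^2 + 8*m + 20*x^2 + x*(-13*m - 8) - 64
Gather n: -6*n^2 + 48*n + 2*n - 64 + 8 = -6*n^2 + 50*n - 56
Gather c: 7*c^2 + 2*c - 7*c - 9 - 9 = 7*c^2 - 5*c - 18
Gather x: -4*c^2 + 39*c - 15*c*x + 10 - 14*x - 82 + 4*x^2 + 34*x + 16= -4*c^2 + 39*c + 4*x^2 + x*(20 - 15*c) - 56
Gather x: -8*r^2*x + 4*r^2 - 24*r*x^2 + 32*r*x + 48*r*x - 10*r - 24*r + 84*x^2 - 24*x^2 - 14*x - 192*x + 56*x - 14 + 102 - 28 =4*r^2 - 34*r + x^2*(60 - 24*r) + x*(-8*r^2 + 80*r - 150) + 60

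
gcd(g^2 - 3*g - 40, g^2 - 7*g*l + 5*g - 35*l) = g + 5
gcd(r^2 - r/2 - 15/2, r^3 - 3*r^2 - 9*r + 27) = r - 3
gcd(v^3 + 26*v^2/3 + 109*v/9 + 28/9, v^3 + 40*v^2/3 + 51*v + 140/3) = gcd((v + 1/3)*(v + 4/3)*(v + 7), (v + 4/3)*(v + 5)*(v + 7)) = v^2 + 25*v/3 + 28/3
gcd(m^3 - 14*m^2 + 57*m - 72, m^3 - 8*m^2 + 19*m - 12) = m - 3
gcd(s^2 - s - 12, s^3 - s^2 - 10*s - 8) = s - 4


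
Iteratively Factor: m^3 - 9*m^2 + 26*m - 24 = (m - 3)*(m^2 - 6*m + 8) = (m - 4)*(m - 3)*(m - 2)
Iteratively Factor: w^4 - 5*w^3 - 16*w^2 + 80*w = (w)*(w^3 - 5*w^2 - 16*w + 80) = w*(w - 5)*(w^2 - 16) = w*(w - 5)*(w + 4)*(w - 4)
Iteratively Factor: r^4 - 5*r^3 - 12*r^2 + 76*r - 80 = (r + 4)*(r^3 - 9*r^2 + 24*r - 20) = (r - 2)*(r + 4)*(r^2 - 7*r + 10) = (r - 2)^2*(r + 4)*(r - 5)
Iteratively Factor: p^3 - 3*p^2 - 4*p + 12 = (p - 2)*(p^2 - p - 6) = (p - 2)*(p + 2)*(p - 3)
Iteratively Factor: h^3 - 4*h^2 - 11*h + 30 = (h + 3)*(h^2 - 7*h + 10) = (h - 5)*(h + 3)*(h - 2)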